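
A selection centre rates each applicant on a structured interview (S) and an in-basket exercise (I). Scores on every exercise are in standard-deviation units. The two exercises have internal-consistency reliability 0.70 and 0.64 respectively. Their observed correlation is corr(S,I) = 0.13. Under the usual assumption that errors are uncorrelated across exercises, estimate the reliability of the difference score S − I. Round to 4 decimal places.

Var(S−I) = 1 + 1 − 2·0.13 = 2 − 0.26 = 1.74.
Under uncorrelated errors the observed covariances equal the true-score covariances, so only the own-variance terms attenuate.
True-score variance = [0.70 + 0.64] − 0.26 = 1.34 − 0.26 = 1.08.
Reliability = 1.08 / 1.74 = 0.6207.

0.6207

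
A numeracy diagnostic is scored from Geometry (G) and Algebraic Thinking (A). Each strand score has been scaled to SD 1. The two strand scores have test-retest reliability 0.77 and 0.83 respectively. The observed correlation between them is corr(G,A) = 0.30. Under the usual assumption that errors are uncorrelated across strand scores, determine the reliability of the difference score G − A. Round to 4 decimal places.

Var(G−A) = 1 + 1 − 2·0.30 = 2 − 0.6 = 1.4.
With uncorrelated errors the cross-covariances are all true-score covariance, so they carry over unchanged; only the diagonal terms shrink to ρᵢσᵢ².
True-score variance = [0.77 + 0.83] − 0.6 = 1.6 − 0.6 = 1.
Reliability = 1 / 1.4 = 0.7143.

0.7143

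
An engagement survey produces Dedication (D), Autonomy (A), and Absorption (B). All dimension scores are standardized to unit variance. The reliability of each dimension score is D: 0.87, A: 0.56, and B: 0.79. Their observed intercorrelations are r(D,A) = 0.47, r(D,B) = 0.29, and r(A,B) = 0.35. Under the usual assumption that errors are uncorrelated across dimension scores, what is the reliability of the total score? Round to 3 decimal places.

0.851

Var(D+A+B) = 3 + 2·[0.47 + 0.29 + 0.35] = 3 + 2.22 = 5.22.
With uncorrelated errors the cross-covariances are all true-score covariance, so they carry over unchanged; only the diagonal terms shrink to ρᵢσᵢ².
True-score variance = [0.87 + 0.56 + 0.79] + 2.22 = 2.22 + 2.22 = 4.44.
Reliability = 4.44 / 5.22 = 0.851.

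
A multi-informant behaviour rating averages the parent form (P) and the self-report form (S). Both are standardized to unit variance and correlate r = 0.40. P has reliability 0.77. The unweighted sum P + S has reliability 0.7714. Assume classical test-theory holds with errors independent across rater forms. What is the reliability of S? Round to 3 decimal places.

0.590

Var(P+S) = 2 + 2·0.40 = 2.800.
True-score variance = ρ_P + ρ_S + 2·0.40, so 0.7714 = (0.77 + ρ_S + 0.80) / 2.800.
ρ_S = 0.7714·2.800 − 0.77 − 0.80 = 0.590.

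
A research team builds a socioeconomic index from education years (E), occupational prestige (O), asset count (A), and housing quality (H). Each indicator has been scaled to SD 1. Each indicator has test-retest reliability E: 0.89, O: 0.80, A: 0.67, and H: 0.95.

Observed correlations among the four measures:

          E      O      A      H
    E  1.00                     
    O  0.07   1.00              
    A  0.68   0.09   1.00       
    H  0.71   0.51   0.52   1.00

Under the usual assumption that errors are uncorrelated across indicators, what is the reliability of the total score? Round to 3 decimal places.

0.925

Var(E+O+A+H) = 4 + 2·[0.07 + 0.68 + 0.71 + 0.09 + 0.51 + 0.52] = 4 + 5.16 = 9.16.
Under uncorrelated errors the observed covariances equal the true-score covariances, so only the own-variance terms attenuate.
True-score variance = [0.89 + 0.80 + 0.67 + 0.95] + 5.16 = 3.31 + 5.16 = 8.47.
Reliability = 8.47 / 9.16 = 0.925.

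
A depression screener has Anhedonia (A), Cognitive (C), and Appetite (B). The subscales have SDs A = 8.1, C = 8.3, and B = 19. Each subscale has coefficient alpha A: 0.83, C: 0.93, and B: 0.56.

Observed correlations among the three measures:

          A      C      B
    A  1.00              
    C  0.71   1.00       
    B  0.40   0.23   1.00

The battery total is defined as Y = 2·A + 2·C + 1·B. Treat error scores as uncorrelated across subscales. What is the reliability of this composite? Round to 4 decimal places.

0.8668

Var(Y) = 2²·8.1² + 2²·8.3² + 19² + 2·[4·8.1·8.3·0.71 + 2·8.1·19·0.40 + 2·8.3·19·0.23] = 899 + 773.19 = 1672.19.
Because errors are independent across components, Cov(Tᵢ,Tⱼ) = Cov(Xᵢ,Xⱼ); the off-diagonal part of the true-score variance is the same as above.
True-score variance = [2²·8.1²·0.83 + 2²·8.3²·0.93 + 19²·0.56] + 773.19 = 676.256 + 773.19 = 1449.45.
Reliability = 1449.45 / 1672.19 = 0.8668.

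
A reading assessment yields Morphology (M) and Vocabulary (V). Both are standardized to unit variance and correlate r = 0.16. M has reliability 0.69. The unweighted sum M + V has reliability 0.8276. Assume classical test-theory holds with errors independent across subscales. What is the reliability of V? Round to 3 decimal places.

Var(M+V) = 2 + 2·0.16 = 2.320.
True-score variance = ρ_M + ρ_V + 2·0.16, so 0.8276 = (0.69 + ρ_V + 0.32) / 2.320.
ρ_V = 0.8276·2.320 − 0.69 − 0.32 = 0.910.

0.910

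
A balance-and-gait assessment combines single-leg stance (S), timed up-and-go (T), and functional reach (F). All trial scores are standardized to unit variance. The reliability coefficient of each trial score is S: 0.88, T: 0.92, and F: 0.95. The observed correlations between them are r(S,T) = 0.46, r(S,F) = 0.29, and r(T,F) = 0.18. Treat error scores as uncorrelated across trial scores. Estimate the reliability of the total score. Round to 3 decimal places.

Var(S+T+F) = 3 + 2·[0.46 + 0.29 + 0.18] = 3 + 1.86 = 4.86.
With uncorrelated errors the cross-covariances are all true-score covariance, so they carry over unchanged; only the diagonal terms shrink to ρᵢσᵢ².
True-score variance = [0.88 + 0.92 + 0.95] + 1.86 = 2.75 + 1.86 = 4.61.
Reliability = 4.61 / 4.86 = 0.949.

0.949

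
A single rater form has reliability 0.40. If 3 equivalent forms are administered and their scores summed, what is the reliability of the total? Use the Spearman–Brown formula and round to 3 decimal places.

ρ_k = kρ / (1 + (k−1)ρ) = 3·0.40 / (1 + 2·0.40) = 1.200 / 1.800 = 0.667.

0.667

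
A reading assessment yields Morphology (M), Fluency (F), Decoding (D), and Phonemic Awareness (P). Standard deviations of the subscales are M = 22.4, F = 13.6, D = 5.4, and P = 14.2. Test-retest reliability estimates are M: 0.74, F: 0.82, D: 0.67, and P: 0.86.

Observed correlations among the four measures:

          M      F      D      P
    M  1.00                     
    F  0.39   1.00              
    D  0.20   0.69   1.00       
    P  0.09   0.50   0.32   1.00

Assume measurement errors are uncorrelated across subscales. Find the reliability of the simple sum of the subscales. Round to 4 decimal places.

0.8743

Var(M+F+D+P) = 22.4² + 13.6² + 5.4² + 14.2² + 2·[22.4·13.6·0.39 + 22.4·5.4·0.20 + 22.4·14.2·0.09 + 13.6·5.4·0.69 + 13.6·14.2·0.50 + 5.4·14.2·0.32] = 917.52 + 686.8 = 1604.32.
With uncorrelated errors the cross-covariances are all true-score covariance, so they carry over unchanged; only the diagonal terms shrink to ρᵢσᵢ².
True-score variance = [22.4²·0.74 + 13.6²·0.82 + 5.4²·0.67 + 14.2²·0.86] + 686.8 = 715.917 + 686.8 = 1402.72.
Reliability = 1402.72 / 1604.32 = 0.8743.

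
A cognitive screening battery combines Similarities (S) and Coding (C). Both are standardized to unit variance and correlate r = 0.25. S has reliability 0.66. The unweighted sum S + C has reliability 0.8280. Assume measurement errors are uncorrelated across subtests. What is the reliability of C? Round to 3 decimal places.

Var(S+C) = 2 + 2·0.25 = 2.500.
True-score variance = ρ_S + ρ_C + 2·0.25, so 0.8280 = (0.66 + ρ_C + 0.50) / 2.500.
ρ_C = 0.8280·2.500 − 0.66 − 0.50 = 0.910.

0.910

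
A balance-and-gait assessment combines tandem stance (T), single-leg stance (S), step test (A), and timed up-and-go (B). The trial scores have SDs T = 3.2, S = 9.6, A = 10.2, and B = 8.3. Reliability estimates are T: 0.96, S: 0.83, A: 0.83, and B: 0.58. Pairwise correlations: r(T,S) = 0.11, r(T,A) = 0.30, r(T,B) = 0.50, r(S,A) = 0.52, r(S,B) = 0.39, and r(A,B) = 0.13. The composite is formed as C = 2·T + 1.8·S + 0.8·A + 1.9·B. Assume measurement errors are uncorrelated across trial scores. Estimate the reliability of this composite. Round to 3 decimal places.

Var(C) = 2²·3.2² + 1.8²·9.6² + 0.8²·10.2² + 1.9²·8.3² + 2·[3.6·3.2·9.6·0.11 + 1.6·3.2·10.2·0.30 + 3.8·3.2·8.3·0.50 + 1.44·9.6·10.2·0.52 + 3.42·9.6·8.3·0.39 + 1.52·10.2·8.3·0.13] = 654.837 + 549.25 = 1204.09.
Because errors are independent across components, Cov(Tᵢ,Tⱼ) = Cov(Xᵢ,Xⱼ); the off-diagonal part of the true-score variance is the same as above.
True-score variance = [2²·3.2²·0.96 + 1.8²·9.6²·0.83 + 0.8²·10.2²·0.83 + 1.9²·8.3²·0.58] + 549.25 = 486.666 + 549.25 = 1035.92.
Reliability = 1035.92 / 1204.09 = 0.860.

0.860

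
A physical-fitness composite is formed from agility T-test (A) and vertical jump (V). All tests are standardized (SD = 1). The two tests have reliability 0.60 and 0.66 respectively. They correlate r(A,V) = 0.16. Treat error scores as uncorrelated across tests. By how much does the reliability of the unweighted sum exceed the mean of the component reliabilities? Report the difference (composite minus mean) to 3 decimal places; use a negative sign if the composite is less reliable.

0.051

Var(sum) = 2 + 0.32 = 2.32; true-score variance = 1.26 + 0.32 = 1.58; composite reliability = 0.6810.
Mean component reliability = 0.6300.
Difference = 0.6810 − 0.6300 = 0.051.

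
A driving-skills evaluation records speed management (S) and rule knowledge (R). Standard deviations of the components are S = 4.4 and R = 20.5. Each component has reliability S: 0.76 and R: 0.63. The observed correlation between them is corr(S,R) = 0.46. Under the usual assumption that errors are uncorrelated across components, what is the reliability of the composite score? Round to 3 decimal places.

Var(S+R) = 4.4² + 20.5² + 2·[4.4·20.5·0.46] = 439.61 + 82.984 = 522.594.
With uncorrelated errors the cross-covariances are all true-score covariance, so they carry over unchanged; only the diagonal terms shrink to ρᵢσᵢ².
True-score variance = [4.4²·0.76 + 20.5²·0.63] + 82.984 = 279.471 + 82.984 = 362.455.
Reliability = 362.455 / 522.594 = 0.694.

0.694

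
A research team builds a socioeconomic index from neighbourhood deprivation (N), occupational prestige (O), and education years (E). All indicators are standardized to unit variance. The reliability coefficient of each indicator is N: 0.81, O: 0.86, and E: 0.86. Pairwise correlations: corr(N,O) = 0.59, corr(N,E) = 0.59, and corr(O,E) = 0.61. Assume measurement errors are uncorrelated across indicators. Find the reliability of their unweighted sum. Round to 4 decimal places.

Var(N+O+E) = 3 + 2·[0.59 + 0.59 + 0.61] = 3 + 3.58 = 6.58.
Under uncorrelated errors the observed covariances equal the true-score covariances, so only the own-variance terms attenuate.
True-score variance = [0.81 + 0.86 + 0.86] + 3.58 = 2.53 + 3.58 = 6.11.
Reliability = 6.11 / 6.58 = 0.9286.

0.9286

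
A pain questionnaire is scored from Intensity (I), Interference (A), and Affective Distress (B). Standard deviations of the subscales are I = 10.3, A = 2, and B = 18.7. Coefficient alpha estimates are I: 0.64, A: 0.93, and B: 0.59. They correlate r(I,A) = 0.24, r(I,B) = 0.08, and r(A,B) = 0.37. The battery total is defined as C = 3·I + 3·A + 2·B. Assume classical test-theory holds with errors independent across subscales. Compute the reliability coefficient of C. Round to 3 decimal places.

Var(C) = 3²·10.3² + 3²·2² + 2²·18.7² + 2·[9·10.3·2·0.24 + 6·10.3·18.7·0.08 + 6·2·18.7·0.37] = 2389.57 + 439.954 = 2829.52.
Under uncorrelated errors the observed covariances equal the true-score covariances, so only the own-variance terms attenuate.
True-score variance = [3²·10.3²·0.64 + 3²·2²·0.93 + 2²·18.7²·0.59] + 439.954 = 1469.83 + 439.954 = 1909.78.
Reliability = 1909.78 / 2829.52 = 0.675.

0.675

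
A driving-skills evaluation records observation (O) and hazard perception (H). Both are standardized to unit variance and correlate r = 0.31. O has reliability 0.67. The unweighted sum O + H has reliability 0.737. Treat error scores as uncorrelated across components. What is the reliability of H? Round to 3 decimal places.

0.641

Var(O+H) = 2 + 2·0.31 = 2.620.
True-score variance = ρ_O + ρ_H + 2·0.31, so 0.737 = (0.67 + ρ_H + 0.62) / 2.620.
ρ_H = 0.737·2.620 − 0.67 − 0.62 = 0.641.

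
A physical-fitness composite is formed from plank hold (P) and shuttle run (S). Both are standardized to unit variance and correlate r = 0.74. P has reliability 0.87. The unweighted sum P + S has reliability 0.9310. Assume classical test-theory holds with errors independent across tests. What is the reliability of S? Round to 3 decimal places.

0.890

Var(P+S) = 2 + 2·0.74 = 3.480.
True-score variance = ρ_P + ρ_S + 2·0.74, so 0.9310 = (0.87 + ρ_S + 1.48) / 3.480.
ρ_S = 0.9310·3.480 − 0.87 − 1.48 = 0.890.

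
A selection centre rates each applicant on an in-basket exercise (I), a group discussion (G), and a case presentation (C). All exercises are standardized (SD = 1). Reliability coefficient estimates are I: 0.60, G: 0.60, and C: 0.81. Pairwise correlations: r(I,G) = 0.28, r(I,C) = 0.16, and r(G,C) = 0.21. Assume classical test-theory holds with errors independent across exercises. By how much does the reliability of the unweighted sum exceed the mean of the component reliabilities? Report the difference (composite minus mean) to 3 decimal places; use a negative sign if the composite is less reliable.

Var(sum) = 3 + 1.3 = 4.3; true-score variance = 2.01 + 1.3 = 3.31; composite reliability = 0.7698.
Mean component reliability = 0.6700.
Difference = 0.7698 − 0.6700 = 0.100.

0.100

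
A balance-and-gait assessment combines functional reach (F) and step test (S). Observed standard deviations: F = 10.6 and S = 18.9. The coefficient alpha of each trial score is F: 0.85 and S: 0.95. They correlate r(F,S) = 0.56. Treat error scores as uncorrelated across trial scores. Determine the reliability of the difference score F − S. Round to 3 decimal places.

0.858

Var(F−S) = 10.6² + 18.9² − 2·10.6·18.9·0.56 = 469.57 − 224.381 = 245.189.
With uncorrelated errors the cross-covariances are all true-score covariance, so they carry over unchanged; only the diagonal terms shrink to ρᵢσᵢ².
True-score variance = [10.6²·0.85 + 18.9²·0.95] − 224.381 = 434.855 − 224.381 = 210.475.
Reliability = 210.475 / 245.189 = 0.858.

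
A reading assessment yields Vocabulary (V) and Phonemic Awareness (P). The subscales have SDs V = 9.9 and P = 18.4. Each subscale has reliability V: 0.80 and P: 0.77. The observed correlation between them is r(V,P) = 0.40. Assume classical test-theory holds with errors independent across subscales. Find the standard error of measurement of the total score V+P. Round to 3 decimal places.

Var(total) = 436.57 + 145.728 = 582.298.
True-score variance = 339.099 + 145.728 = 484.827, so reliability = 0.8326.
Error variance = 582.298 − 484.827 = 97.4708; SEM = √97.4708 = 9.873.

9.873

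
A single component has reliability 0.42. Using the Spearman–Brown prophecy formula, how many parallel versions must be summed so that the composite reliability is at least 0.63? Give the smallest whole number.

k ≥ ρ*(1−ρ₁)/(ρ₁(1−ρ*)) = 0.63·0.58 / (0.42·0.37) = 2.351.
Smallest integer k = 3.

3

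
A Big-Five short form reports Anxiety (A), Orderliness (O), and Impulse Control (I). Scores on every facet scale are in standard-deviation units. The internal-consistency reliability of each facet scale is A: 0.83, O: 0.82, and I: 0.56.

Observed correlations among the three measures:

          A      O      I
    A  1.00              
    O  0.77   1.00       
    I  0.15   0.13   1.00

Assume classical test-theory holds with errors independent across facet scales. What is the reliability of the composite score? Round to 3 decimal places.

0.845

Var(A+O+I) = 3 + 2·[0.77 + 0.15 + 0.13] = 3 + 2.1 = 5.1.
Because errors are independent across components, Cov(Tᵢ,Tⱼ) = Cov(Xᵢ,Xⱼ); the off-diagonal part of the true-score variance is the same as above.
True-score variance = [0.83 + 0.82 + 0.56] + 2.1 = 2.21 + 2.1 = 4.31.
Reliability = 4.31 / 5.1 = 0.845.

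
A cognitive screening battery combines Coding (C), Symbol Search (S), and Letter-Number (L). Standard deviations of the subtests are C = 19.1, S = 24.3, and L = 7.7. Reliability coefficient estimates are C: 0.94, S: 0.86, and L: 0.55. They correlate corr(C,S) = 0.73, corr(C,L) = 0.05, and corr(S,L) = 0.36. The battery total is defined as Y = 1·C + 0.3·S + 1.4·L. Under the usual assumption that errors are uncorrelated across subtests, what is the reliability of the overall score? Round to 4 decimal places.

0.8998

Var(Y) = 19.1² + 0.3²·24.3² + 1.4²·7.7² + 2·[0.3·19.1·24.3·0.73 + 1.4·19.1·7.7·0.05 + 0.42·24.3·7.7·0.36] = 534.163 + 280.461 = 814.623.
Under uncorrelated errors the observed covariances equal the true-score covariances, so only the own-variance terms attenuate.
True-score variance = [19.1²·0.94 + 0.3²·24.3²·0.86 + 1.4²·7.7²·0.55] + 280.461 = 452.54 + 280.461 = 733.001.
Reliability = 733.001 / 814.623 = 0.8998.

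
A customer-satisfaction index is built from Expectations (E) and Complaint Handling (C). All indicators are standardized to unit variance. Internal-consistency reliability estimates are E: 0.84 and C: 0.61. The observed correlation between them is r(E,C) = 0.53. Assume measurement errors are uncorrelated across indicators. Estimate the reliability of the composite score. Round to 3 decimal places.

Var(E+C) = 2 + 2·[0.53] = 2 + 1.06 = 3.06.
Because errors are independent across components, Cov(Tᵢ,Tⱼ) = Cov(Xᵢ,Xⱼ); the off-diagonal part of the true-score variance is the same as above.
True-score variance = [0.84 + 0.61] + 1.06 = 1.45 + 1.06 = 2.51.
Reliability = 2.51 / 3.06 = 0.820.

0.820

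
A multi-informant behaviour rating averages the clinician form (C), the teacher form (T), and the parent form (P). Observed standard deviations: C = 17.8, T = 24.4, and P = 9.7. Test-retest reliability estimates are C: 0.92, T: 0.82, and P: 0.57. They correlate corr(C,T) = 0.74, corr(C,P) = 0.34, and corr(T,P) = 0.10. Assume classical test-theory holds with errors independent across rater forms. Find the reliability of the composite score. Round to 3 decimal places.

Var(C+T+P) = 17.8² + 24.4² + 9.7² + 2·[17.8·24.4·0.74 + 17.8·9.7·0.34 + 24.4·9.7·0.10] = 1006.29 + 807.538 = 1813.83.
Under uncorrelated errors the observed covariances equal the true-score covariances, so only the own-variance terms attenuate.
True-score variance = [17.8²·0.92 + 24.4²·0.82 + 9.7²·0.57] + 807.538 = 833.319 + 807.538 = 1640.86.
Reliability = 1640.86 / 1813.83 = 0.905.

0.905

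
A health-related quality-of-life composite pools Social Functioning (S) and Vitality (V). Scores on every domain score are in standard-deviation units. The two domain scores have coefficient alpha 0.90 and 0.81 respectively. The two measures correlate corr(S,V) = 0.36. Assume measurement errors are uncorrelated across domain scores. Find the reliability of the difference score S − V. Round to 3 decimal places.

0.773

Var(S−V) = 1 + 1 − 2·0.36 = 2 − 0.72 = 1.28.
Because errors are independent across components, Cov(Tᵢ,Tⱼ) = Cov(Xᵢ,Xⱼ); the off-diagonal part of the true-score variance is the same as above.
True-score variance = [0.90 + 0.81] − 0.72 = 1.71 − 0.72 = 0.99.
Reliability = 0.99 / 1.28 = 0.773.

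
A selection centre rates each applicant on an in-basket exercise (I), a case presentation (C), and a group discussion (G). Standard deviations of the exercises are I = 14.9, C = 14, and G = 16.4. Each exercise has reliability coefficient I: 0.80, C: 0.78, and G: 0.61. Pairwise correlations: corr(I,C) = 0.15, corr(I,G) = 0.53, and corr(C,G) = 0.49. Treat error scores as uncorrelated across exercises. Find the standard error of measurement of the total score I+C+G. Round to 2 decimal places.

13.87

Var(total) = 686.97 + 546.61 = 1233.58.
True-score variance = 494.554 + 546.61 = 1041.16, so reliability = 0.8440.
Error variance = 1233.58 − 1041.16 = 192.416; SEM = √192.416 = 13.87.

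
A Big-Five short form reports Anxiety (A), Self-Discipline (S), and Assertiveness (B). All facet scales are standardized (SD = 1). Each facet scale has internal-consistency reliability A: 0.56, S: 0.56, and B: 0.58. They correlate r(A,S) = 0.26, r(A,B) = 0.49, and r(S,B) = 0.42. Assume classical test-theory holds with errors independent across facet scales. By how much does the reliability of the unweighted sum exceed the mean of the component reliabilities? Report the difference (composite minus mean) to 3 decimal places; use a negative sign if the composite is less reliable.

0.190

Var(sum) = 3 + 2.34 = 5.34; true-score variance = 1.7 + 2.34 = 4.04; composite reliability = 0.7566.
Mean component reliability = 0.5667.
Difference = 0.7566 − 0.5667 = 0.190.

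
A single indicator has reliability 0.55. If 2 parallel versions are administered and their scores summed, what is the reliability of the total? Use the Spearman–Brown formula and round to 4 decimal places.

ρ_k = kρ / (1 + (k−1)ρ) = 2·0.55 / (1 + 1·0.55) = 1.100 / 1.550 = 0.7097.

0.7097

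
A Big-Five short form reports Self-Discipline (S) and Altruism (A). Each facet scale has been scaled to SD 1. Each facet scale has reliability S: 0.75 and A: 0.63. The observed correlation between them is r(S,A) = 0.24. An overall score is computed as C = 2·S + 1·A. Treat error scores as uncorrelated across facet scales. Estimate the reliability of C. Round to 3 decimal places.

Var(C) = 2² + 1 + 2·[2·0.24] = 5 + 0.96 = 5.96.
Under uncorrelated errors the observed covariances equal the true-score covariances, so only the own-variance terms attenuate.
True-score variance = [2²·0.75 + 0.63] + 0.96 = 3.63 + 0.96 = 4.59.
Reliability = 4.59 / 5.96 = 0.770.

0.770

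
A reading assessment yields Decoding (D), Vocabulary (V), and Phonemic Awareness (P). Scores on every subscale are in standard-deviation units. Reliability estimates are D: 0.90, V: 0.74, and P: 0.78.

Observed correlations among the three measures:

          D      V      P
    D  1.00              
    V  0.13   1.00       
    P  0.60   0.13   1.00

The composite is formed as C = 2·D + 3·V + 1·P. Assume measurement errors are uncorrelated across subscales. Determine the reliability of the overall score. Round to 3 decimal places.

Var(C) = 2² + 3² + 1 + 2·[6·0.13 + 2·0.60 + 3·0.13] = 14 + 4.74 = 18.74.
With uncorrelated errors the cross-covariances are all true-score covariance, so they carry over unchanged; only the diagonal terms shrink to ρᵢσᵢ².
True-score variance = [2²·0.90 + 3²·0.74 + 0.78] + 4.74 = 11.04 + 4.74 = 15.78.
Reliability = 15.78 / 18.74 = 0.842.

0.842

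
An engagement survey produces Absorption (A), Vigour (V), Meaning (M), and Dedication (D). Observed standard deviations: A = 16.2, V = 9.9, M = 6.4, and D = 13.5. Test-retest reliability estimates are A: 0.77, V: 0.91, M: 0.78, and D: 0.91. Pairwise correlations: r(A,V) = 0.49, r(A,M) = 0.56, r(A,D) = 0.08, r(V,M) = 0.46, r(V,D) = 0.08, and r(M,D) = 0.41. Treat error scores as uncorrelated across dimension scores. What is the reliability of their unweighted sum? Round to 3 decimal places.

Var(A+V+M+D) = 16.2² + 9.9² + 6.4² + 13.5² + 2·[16.2·9.9·0.49 + 16.2·6.4·0.56 + 16.2·13.5·0.08 + 9.9·6.4·0.46 + 9.9·13.5·0.08 + 6.4·13.5·0.41] = 583.66 + 458.809 = 1042.47.
Because errors are independent across components, Cov(Tᵢ,Tⱼ) = Cov(Xᵢ,Xⱼ); the off-diagonal part of the true-score variance is the same as above.
True-score variance = [16.2²·0.77 + 9.9²·0.91 + 6.4²·0.78 + 13.5²·0.91] + 458.809 = 489.064 + 458.809 = 947.873.
Reliability = 947.873 / 1042.47 = 0.909.

0.909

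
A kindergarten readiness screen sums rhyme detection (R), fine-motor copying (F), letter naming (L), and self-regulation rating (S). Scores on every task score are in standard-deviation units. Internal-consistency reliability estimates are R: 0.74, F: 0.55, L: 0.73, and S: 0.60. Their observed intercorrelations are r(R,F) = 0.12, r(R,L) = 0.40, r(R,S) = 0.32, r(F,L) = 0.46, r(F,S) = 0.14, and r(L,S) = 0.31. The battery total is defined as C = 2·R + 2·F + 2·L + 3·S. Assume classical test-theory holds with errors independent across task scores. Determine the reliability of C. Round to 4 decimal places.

Var(C) = 2² + 2² + 2² + 3² + 2·[4·0.12 + 4·0.40 + 6·0.32 + 4·0.46 + 6·0.14 + 6·0.31] = 21 + 17.08 = 38.08.
Because errors are independent across components, Cov(Tᵢ,Tⱼ) = Cov(Xᵢ,Xⱼ); the off-diagonal part of the true-score variance is the same as above.
True-score variance = [2²·0.74 + 2²·0.55 + 2²·0.73 + 3²·0.60] + 17.08 = 13.48 + 17.08 = 30.56.
Reliability = 30.56 / 38.08 = 0.8025.

0.8025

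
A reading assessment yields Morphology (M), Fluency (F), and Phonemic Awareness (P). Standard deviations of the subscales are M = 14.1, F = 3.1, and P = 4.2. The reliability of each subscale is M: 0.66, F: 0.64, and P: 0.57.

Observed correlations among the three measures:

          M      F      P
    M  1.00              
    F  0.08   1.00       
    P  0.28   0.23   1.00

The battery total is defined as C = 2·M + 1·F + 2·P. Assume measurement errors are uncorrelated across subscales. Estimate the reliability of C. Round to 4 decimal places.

Var(C) = 2²·14.1² + 3.1² + 2²·4.2² + 2·[2·14.1·3.1·0.08 + 4·14.1·4.2·0.28 + 2·3.1·4.2·0.23] = 875.41 + 158.618 = 1034.03.
With uncorrelated errors the cross-covariances are all true-score covariance, so they carry over unchanged; only the diagonal terms shrink to ρᵢσᵢ².
True-score variance = [2²·14.1²·0.66 + 3.1²·0.64 + 2²·4.2²·0.57] + 158.618 = 571.228 + 158.618 = 729.846.
Reliability = 729.846 / 1034.03 = 0.7058.

0.7058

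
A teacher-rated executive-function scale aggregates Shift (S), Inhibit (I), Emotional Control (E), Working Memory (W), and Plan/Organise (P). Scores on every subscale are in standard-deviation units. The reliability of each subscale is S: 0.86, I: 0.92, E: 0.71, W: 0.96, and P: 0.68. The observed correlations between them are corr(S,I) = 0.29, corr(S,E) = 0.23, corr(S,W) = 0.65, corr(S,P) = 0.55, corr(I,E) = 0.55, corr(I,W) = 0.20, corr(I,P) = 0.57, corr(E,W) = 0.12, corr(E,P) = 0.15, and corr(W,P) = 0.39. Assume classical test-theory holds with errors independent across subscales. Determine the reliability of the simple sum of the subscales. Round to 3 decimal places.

Var(S+I+E+W+P) = 5 + 2·[0.29 + 0.23 + 0.65 + 0.55 + 0.55 + 0.20 + 0.57 + 0.12 + 0.15 + 0.39] = 5 + 7.4 = 12.4.
With uncorrelated errors the cross-covariances are all true-score covariance, so they carry over unchanged; only the diagonal terms shrink to ρᵢσᵢ².
True-score variance = [0.86 + 0.92 + 0.71 + 0.96 + 0.68] + 7.4 = 4.13 + 7.4 = 11.53.
Reliability = 11.53 / 12.4 = 0.930.

0.930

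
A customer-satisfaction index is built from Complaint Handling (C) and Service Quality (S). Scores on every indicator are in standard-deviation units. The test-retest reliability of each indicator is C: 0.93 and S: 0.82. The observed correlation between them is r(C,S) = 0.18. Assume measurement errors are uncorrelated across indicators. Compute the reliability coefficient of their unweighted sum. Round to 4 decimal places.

Var(C+S) = 2 + 2·[0.18] = 2 + 0.36 = 2.36.
Under uncorrelated errors the observed covariances equal the true-score covariances, so only the own-variance terms attenuate.
True-score variance = [0.93 + 0.82] + 0.36 = 1.75 + 0.36 = 2.11.
Reliability = 2.11 / 2.36 = 0.8941.

0.8941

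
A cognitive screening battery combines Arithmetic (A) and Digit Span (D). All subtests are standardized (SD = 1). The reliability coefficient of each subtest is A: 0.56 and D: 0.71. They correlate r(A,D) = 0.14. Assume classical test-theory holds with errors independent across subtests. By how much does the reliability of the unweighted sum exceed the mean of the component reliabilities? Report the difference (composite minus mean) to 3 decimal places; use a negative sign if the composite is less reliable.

0.045

Var(sum) = 2 + 0.28 = 2.28; true-score variance = 1.27 + 0.28 = 1.55; composite reliability = 0.6798.
Mean component reliability = 0.6350.
Difference = 0.6798 − 0.6350 = 0.045.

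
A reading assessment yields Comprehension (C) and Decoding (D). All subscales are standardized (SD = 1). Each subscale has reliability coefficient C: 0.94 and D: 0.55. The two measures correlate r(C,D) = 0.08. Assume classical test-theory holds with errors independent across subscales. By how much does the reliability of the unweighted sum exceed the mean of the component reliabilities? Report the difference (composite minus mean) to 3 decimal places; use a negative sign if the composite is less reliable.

0.019

Var(sum) = 2 + 0.16 = 2.16; true-score variance = 1.49 + 0.16 = 1.65; composite reliability = 0.7639.
Mean component reliability = 0.7450.
Difference = 0.7639 − 0.7450 = 0.019.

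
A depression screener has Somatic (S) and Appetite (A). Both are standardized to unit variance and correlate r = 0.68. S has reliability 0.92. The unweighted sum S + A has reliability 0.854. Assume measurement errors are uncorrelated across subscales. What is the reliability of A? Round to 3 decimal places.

0.589

Var(S+A) = 2 + 2·0.68 = 3.360.
True-score variance = ρ_S + ρ_A + 2·0.68, so 0.854 = (0.92 + ρ_A + 1.36) / 3.360.
ρ_A = 0.854·3.360 − 0.92 − 1.36 = 0.589.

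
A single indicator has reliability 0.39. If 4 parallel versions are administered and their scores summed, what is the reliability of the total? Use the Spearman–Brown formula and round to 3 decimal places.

0.719

ρ_k = kρ / (1 + (k−1)ρ) = 4·0.39 / (1 + 3·0.39) = 1.560 / 2.170 = 0.719.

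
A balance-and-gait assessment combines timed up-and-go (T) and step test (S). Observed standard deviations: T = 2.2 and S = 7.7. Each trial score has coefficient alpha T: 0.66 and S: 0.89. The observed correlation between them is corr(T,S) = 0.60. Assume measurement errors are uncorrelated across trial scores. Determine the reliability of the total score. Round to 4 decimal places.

0.9033

Var(T+S) = 2.2² + 7.7² + 2·[2.2·7.7·0.60] = 64.13 + 20.328 = 84.458.
With uncorrelated errors the cross-covariances are all true-score covariance, so they carry over unchanged; only the diagonal terms shrink to ρᵢσᵢ².
True-score variance = [2.2²·0.66 + 7.7²·0.89] + 20.328 = 55.9625 + 20.328 = 76.2905.
Reliability = 76.2905 / 84.458 = 0.9033.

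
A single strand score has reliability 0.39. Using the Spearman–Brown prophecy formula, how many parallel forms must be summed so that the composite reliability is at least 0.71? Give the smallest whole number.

k ≥ ρ*(1−ρ₁)/(ρ₁(1−ρ*)) = 0.71·0.61 / (0.39·0.29) = 3.829.
Smallest integer k = 4.

4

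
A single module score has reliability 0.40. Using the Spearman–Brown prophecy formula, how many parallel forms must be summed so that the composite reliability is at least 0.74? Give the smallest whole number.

k ≥ ρ*(1−ρ₁)/(ρ₁(1−ρ*)) = 0.74·0.60 / (0.40·0.26) = 4.269.
Smallest integer k = 5.

5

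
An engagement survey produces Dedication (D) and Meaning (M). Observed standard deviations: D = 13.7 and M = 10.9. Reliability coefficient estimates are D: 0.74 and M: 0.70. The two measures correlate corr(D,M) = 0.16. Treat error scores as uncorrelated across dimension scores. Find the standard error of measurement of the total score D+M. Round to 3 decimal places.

9.189

Var(total) = 306.5 + 47.7856 = 354.286.
True-score variance = 222.058 + 47.7856 = 269.843, so reliability = 0.7617.
Error variance = 354.286 − 269.843 = 84.4424; SEM = √84.4424 = 9.189.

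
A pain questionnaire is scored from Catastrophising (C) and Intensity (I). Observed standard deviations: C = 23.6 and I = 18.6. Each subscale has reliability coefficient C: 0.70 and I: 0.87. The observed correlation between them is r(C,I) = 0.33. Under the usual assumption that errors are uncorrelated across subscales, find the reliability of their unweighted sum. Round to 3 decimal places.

0.822

Var(C+I) = 23.6² + 18.6² + 2·[23.6·18.6·0.33] = 902.92 + 289.714 = 1192.63.
Because errors are independent across components, Cov(Tᵢ,Tⱼ) = Cov(Xᵢ,Xⱼ); the off-diagonal part of the true-score variance is the same as above.
True-score variance = [23.6²·0.70 + 18.6²·0.87] + 289.714 = 690.857 + 289.714 = 980.571.
Reliability = 980.571 / 1192.63 = 0.822.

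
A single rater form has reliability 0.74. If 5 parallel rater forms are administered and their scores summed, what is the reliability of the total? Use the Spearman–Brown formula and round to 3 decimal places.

ρ_k = kρ / (1 + (k−1)ρ) = 5·0.74 / (1 + 4·0.74) = 3.700 / 3.960 = 0.934.

0.934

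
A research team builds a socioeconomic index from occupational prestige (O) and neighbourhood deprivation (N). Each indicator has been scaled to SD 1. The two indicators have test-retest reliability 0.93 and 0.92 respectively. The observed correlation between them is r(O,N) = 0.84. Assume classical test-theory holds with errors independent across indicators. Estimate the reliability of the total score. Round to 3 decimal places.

Var(O+N) = 2 + 2·[0.84] = 2 + 1.68 = 3.68.
Under uncorrelated errors the observed covariances equal the true-score covariances, so only the own-variance terms attenuate.
True-score variance = [0.93 + 0.92] + 1.68 = 1.85 + 1.68 = 3.53.
Reliability = 3.53 / 3.68 = 0.959.

0.959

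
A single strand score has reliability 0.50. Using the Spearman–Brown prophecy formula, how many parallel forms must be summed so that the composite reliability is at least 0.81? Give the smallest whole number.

k ≥ ρ*(1−ρ₁)/(ρ₁(1−ρ*)) = 0.81·0.50 / (0.50·0.19) = 4.263.
Smallest integer k = 5.

5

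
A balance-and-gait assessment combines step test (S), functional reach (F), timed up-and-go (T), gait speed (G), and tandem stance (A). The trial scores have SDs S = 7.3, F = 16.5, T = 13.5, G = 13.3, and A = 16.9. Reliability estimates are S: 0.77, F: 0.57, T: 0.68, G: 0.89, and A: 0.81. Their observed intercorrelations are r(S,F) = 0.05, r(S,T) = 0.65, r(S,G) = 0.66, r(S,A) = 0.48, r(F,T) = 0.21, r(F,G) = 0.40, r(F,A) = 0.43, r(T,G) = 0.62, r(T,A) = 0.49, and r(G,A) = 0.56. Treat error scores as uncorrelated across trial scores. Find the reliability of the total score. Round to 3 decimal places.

Var(S+F+T+G+A) = 7.3² + 16.5² + 13.5² + 13.3² + 16.9² + 2·[7.3·16.5·0.05 + 7.3·13.5·0.65 + 7.3·13.3·0.66 + 7.3·16.9·0.48 + 16.5·13.5·0.21 + 16.5·13.3·0.40 + 16.5·16.9·0.43 + 13.5·13.3·0.62 + 13.5·16.9·0.49 + 13.3·16.9·0.56] = 970.29 + 1593.65 = 2563.94.
Because errors are independent across components, Cov(Tᵢ,Tⱼ) = Cov(Xᵢ,Xⱼ); the off-diagonal part of the true-score variance is the same as above.
True-score variance = [7.3²·0.77 + 16.5²·0.57 + 13.5²·0.68 + 13.3²·0.89 + 16.9²·0.81] + 1593.65 = 708.922 + 1593.65 = 2302.57.
Reliability = 2302.57 / 2563.94 = 0.898.

0.898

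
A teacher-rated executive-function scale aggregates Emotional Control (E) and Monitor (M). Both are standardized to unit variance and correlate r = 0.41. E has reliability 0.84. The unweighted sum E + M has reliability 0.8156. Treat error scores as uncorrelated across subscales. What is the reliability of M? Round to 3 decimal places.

0.640

Var(E+M) = 2 + 2·0.41 = 2.820.
True-score variance = ρ_E + ρ_M + 2·0.41, so 0.8156 = (0.84 + ρ_M + 0.82) / 2.820.
ρ_M = 0.8156·2.820 − 0.84 − 0.82 = 0.640.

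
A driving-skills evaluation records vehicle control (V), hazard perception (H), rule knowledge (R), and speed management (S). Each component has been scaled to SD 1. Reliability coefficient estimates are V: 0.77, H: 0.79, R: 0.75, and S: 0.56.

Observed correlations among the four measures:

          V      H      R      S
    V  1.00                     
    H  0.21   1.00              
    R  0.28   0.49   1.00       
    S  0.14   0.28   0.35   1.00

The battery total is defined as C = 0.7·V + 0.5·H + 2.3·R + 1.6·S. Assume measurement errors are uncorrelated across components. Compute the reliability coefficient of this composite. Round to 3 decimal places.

0.815

Var(C) = 0.7² + 0.5² + 2.3² + 1.6² + 2·[0.35·0.21 + 1.61·0.28 + 1.12·0.14 + 1.15·0.49 + 0.8·0.28 + 3.68·0.35] = 8.59 + 5.5132 = 14.1032.
With uncorrelated errors the cross-covariances are all true-score covariance, so they carry over unchanged; only the diagonal terms shrink to ρᵢσᵢ².
True-score variance = [0.7²·0.77 + 0.5²·0.79 + 2.3²·0.75 + 1.6²·0.56] + 5.5132 = 5.9759 + 5.5132 = 11.4891.
Reliability = 11.4891 / 14.1032 = 0.815.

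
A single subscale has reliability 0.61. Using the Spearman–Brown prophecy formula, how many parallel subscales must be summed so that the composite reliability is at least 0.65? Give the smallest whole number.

2

k ≥ ρ*(1−ρ₁)/(ρ₁(1−ρ*)) = 0.65·0.39 / (0.61·0.35) = 1.187.
Smallest integer k = 2.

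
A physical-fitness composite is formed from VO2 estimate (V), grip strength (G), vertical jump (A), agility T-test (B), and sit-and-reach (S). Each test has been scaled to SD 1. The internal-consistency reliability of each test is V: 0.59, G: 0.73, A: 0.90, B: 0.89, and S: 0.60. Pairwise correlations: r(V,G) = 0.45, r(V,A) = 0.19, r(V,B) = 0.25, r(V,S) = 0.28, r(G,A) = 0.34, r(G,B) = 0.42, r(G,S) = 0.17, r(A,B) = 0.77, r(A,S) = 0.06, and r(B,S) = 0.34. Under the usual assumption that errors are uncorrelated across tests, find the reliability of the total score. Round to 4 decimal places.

0.8882

Var(V+G+A+B+S) = 5 + 2·[0.45 + 0.19 + 0.25 + 0.28 + 0.34 + 0.42 + 0.17 + 0.77 + 0.06 + 0.34] = 5 + 6.54 = 11.54.
Because errors are independent across components, Cov(Tᵢ,Tⱼ) = Cov(Xᵢ,Xⱼ); the off-diagonal part of the true-score variance is the same as above.
True-score variance = [0.59 + 0.73 + 0.90 + 0.89 + 0.60] + 6.54 = 3.71 + 6.54 = 10.25.
Reliability = 10.25 / 11.54 = 0.8882.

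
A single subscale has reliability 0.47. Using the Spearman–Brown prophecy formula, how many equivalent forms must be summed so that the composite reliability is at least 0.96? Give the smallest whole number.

k ≥ ρ*(1−ρ₁)/(ρ₁(1−ρ*)) = 0.96·0.53 / (0.47·0.04) = 27.064.
Smallest integer k = 28.

28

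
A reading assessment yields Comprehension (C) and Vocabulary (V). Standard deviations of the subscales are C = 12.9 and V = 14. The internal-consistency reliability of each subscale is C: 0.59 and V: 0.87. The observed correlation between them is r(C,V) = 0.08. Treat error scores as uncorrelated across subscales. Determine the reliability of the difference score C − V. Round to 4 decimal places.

Var(C−V) = 12.9² + 14² − 2·12.9·14·0.08 = 362.41 − 28.896 = 333.514.
Because errors are independent across components, Cov(Tᵢ,Tⱼ) = Cov(Xᵢ,Xⱼ); the off-diagonal part of the true-score variance is the same as above.
True-score variance = [12.9²·0.59 + 14²·0.87] − 28.896 = 268.702 − 28.896 = 239.806.
Reliability = 239.806 / 333.514 = 0.7190.

0.7190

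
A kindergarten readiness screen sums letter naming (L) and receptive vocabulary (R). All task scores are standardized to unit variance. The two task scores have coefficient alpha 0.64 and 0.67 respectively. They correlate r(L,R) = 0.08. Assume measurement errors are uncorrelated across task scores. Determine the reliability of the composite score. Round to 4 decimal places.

Var(L+R) = 2 + 2·[0.08] = 2 + 0.16 = 2.16.
Under uncorrelated errors the observed covariances equal the true-score covariances, so only the own-variance terms attenuate.
True-score variance = [0.64 + 0.67] + 0.16 = 1.31 + 0.16 = 1.47.
Reliability = 1.47 / 2.16 = 0.6806.

0.6806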